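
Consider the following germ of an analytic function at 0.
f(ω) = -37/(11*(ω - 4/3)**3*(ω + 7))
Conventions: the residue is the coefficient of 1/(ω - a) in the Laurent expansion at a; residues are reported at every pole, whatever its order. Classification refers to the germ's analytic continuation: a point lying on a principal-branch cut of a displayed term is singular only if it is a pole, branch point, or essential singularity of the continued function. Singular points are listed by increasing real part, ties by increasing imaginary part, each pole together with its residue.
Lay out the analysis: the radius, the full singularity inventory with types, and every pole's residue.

Radius of convergence at 0: 4/3.
At -7: a pole of order 1; residue 999/171875.
At 4/3: a pole of order 3; residue -999/171875.

Denominator factor (ω - 4/3)^3: pole of order 3 at 4/3, modulus 4/3.
Denominator factor (ω + 7): pole of order 1 at -7, modulus 7.
The radius of convergence is the smallest modulus among the singular points: 4/3.
At the order-1 pole -7 set g(ω) = (ω - (-7))*f(ω) = -37/(11*(ω - 4/3)**3).
Simple pole: residue = g(a) at a = -7, which is 999/171875.
At the order-3 pole 4/3 set g(ω) = (ω - (4/3))^3*f(ω) = -37/(11*(ω + 7)).
Order-3 pole: residue = g''(a)/2; g''(4/3) = -1998/171875, so the residue is -999/171875.
List the singular points by increasing real part (a conjugate pair: the negative imaginary part first).


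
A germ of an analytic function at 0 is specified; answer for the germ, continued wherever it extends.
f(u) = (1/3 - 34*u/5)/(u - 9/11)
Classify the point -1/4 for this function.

The point is a regular point.

Denominator factors: u - 9/11 = -47/44 at u = -1/4 — none vanishes.
So the germ continues analytically to -1/4.


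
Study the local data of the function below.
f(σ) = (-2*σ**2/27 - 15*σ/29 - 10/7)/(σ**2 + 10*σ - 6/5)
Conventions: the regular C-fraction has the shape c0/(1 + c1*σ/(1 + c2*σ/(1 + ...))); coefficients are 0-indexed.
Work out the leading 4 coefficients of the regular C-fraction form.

Taylor coefficients (expand at 0): a_0 = 25/21, a_1 = 37825/3654, a_2 = 1435765/16443, a_3 = 145278625/197316.
c0 = a_0 = 25/21. Peel one level at a time: if S = 1 + c*σ/S' with S'(0) = 1, then c is the σ-coefficient of S and S' = c*σ/(S - 1).
S_1 = c0/f = 1 + (-1513/174)*σ + (1027787/454140)*σ^2 + ...; c1 = -1513/174.
S_2 = c1*σ/(S_1 - 1) = 1 + (1027787/3948930)*σ + (235084397/9271134450)*σ^2 + ...; c2 = 1027787/3948930.
S_3 = c2*σ/(S_2 - 1) = 1 + (-6817447513/69976877895)*σ + ...; c3 = -6817447513/69976877895.

The regular C-fraction coefficients are [25/21, -1513/174, 1027787/3948930, -6817447513/69976877895].


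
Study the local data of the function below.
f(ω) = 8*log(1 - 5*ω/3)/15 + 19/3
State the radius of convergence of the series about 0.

The radius of convergence is 3/5.

Branch term (8/15)*log(1 - ω/(3/5)): its argument vanishes at ω = 3/5, a logarithmic branch point, modulus 3/5.
The radius of convergence is the smallest modulus among the singular points: 3/5.


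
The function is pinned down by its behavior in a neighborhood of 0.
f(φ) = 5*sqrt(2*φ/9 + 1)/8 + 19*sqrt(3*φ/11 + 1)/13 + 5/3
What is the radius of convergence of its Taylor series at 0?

The radius of convergence is 11/3.

Branch term (19/13)*sqrt(1 - φ/(-11/3)): its argument vanishes at φ = -11/3, a square-root branch point, modulus 11/3.
Branch term (5/8)*sqrt(1 - φ/(-9/2)): its argument vanishes at φ = -9/2, a square-root branch point, modulus 9/2.
The radius of convergence is the smallest modulus among the singular points: 11/3.


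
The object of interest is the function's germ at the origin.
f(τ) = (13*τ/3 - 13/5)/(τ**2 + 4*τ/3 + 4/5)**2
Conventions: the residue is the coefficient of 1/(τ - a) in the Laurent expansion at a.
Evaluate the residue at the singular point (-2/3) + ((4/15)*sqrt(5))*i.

The factor τ**2 + 4*τ/3 + 4/5 splits as (τ - a)(τ - a') with a = (-2/3) + ((4/15)*sqrt(5))*i, a' = (-2/3) - ((4/15)*sqrt(5))*i. At the order-2 pole a set g(τ) = (τ - a)^2*f(τ) = [13*τ/3 - 13/5] / (τ - a')^2.
Order-2 pole: residue = g'(a); g'((-2/3) + ((4/15)*sqrt(5))*i) = ((741/256)*sqrt(5))*i, so the residue is ((741/256)*sqrt(5))*i.

The residue is ((741/256)*sqrt(5))*i.


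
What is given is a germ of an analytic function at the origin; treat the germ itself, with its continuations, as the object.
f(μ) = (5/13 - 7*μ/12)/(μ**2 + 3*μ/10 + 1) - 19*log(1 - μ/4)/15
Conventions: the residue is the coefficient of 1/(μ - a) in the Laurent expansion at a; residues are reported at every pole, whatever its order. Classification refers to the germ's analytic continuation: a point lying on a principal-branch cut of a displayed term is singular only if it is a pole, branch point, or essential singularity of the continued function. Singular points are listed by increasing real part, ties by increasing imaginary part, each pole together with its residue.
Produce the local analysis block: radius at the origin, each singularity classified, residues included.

Denominator factor (μ**2 + 3*μ/10 + 1): discriminant -391/100, complex-conjugate roots (-3/20) + ((1/20)*sqrt(391))*i and (-3/20) - ((1/20)*sqrt(391))*i; poles of order 1, moduli 1 and 1.
Branch term (-19/15)*log(1 - μ/(4)): its argument vanishes at μ = 4, a logarithmic branch point, modulus 4.
The radius of convergence is the smallest modulus among the singular points: 1.
The branch term is analytic at (-3/20) - ((1/20)*sqrt(391))*i and contributes nothing to the residue; only the rational part matters.
The factor μ**2 + 3*μ/10 + 1 splits as (μ - a)(μ - a') with a = (-3/20) - ((1/20)*sqrt(391))*i, a' = (-3/20) + ((1/20)*sqrt(391))*i. At the order-1 pole a set g(μ) = (μ - a)*(rational part) = [5/13 - 7*μ/12] / (μ - a').
Simple pole: residue = g(a) at a = (-3/20) - ((1/20)*sqrt(391))*i, which is (-7/24) + ((491/40664)*sqrt(391))*i.
The branch term is analytic at (-3/20) + ((1/20)*sqrt(391))*i and contributes nothing to the residue; only the rational part matters.
The factor μ**2 + 3*μ/10 + 1 splits as (μ - a)(μ - a') with a = (-3/20) + ((1/20)*sqrt(391))*i, a' = (-3/20) - ((1/20)*sqrt(391))*i. At the order-1 pole a set g(μ) = (μ - a)*(rational part) = [5/13 - 7*μ/12] / (μ - a').
Simple pole: residue = g(a) at a = (-3/20) + ((1/20)*sqrt(391))*i, which is (-7/24) - ((491/40664)*sqrt(391))*i.
List the singular points by increasing real part (a conjugate pair: the negative imaginary part first).

Radius of convergence at 0: 1.
At (-3/20) - ((1/20)*sqrt(391))*i: a pole of order 1; residue (-7/24) + ((491/40664)*sqrt(391))*i.
At (-3/20) + ((1/20)*sqrt(391))*i: a pole of order 1; residue (-7/24) - ((491/40664)*sqrt(391))*i.
At 4: a logarithmic branch point.


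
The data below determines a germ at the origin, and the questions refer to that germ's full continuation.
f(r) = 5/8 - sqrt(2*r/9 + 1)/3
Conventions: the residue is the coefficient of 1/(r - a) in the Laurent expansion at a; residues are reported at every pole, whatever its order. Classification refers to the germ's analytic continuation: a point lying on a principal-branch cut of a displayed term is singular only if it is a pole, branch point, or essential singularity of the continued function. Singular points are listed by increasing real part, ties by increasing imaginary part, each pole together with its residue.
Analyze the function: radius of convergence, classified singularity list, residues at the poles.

Branch term (-1/3)*sqrt(1 - r/(-9/2)): its argument vanishes at r = -9/2, a square-root branch point, modulus 9/2.
The radius of convergence is the smallest modulus among the singular points: 9/2.

Radius of convergence at 0: 9/2.
At -9/2: an algebraic (square-root) branch point.


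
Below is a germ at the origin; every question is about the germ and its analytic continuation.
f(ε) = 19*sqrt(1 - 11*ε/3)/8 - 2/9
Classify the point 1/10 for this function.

The point is a regular point.

There is no denominator, hence no pole anywhere.
Branch term sqrt(1 - ε/(3/11)): argument at 1/10 is 19/30, nonzero, so 1/10 is not its branch point (a point on a principal cut is still regular for the continued germ).
So the germ continues analytically to 1/10.


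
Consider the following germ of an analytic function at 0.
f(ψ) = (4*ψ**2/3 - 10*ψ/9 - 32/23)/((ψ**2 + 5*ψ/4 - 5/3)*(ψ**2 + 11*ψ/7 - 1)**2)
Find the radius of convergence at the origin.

Denominator factor (ψ**2 + 11*ψ/7 - 1)^2: discriminant 317/49, real irrational roots -11/14 + (1/14)*sqrt(317) and -11/14 - (1/14)*sqrt(317); poles of order 2, moduli -11/14 + (1/14)*sqrt(317) and 11/14 + (1/14)*sqrt(317).
Denominator factor (ψ**2 + 5*ψ/4 - 5/3): discriminant 395/48, real irrational roots -5/8 + (1/24)*sqrt(1185) and -5/8 - (1/24)*sqrt(1185); poles of order 1, moduli -5/8 + (1/24)*sqrt(1185) and 5/8 + (1/24)*sqrt(1185).
The radius of convergence is the smallest modulus among the singular points: -11/14 + (1/14)*sqrt(317).

The radius of convergence is -11/14 + (1/14)*sqrt(317).


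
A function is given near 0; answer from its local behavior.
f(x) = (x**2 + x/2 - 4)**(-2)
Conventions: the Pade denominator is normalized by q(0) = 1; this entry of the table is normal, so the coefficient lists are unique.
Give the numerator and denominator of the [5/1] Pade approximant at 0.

The Pade approximant has numerator coefficients [1/16, -17755/434944, 17457/869888, -519485/27836416, 411985/111345664, -12145311/1781530624]; denominator coefficients [1, -24551/27184].

Taylor coefficients needed (expand at 0): a_0 = 1/16, a_1 = 1/64, a_2 = 35/1024, a_3 = 25/2048, a_4 = 965/65536, a_5 = 1699/262144, a_6 = 24551/4194304.
Write the denominator as Q(x) = 1 + q1*x. Requiring Q*f - P = O(x^7) with deg P <= 5 kills the coefficients of x^6..x^6 in Q*f:
  x^6: a_6 + q1*a_5 = 0, i.e. 24551/4194304 + (1699/262144)*q1 = 0.
Solving this linear system: q1 = -24551/27184.
The numerator is Q*f truncated at degree 5: P0 = a_0 = 1/16; P1 = a_1 + q1*a_0 = -17755/434944; P2 = a_2 + q1*a_1 = 17457/869888; P3 = a_3 + q1*a_2 = -519485/27836416; P4 = a_4 + q1*a_3 = 411985/111345664; P5 = a_5 + q1*a_4 = -12145311/1781530624.


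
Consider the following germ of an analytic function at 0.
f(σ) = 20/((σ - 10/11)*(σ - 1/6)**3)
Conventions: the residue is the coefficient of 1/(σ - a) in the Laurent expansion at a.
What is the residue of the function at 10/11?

At the order-1 pole 10/11 set g(σ) = (σ - (10/11))*f(σ) = 20/(σ - 1/6)**3.
Simple pole: residue = g(a) at a = 10/11, which is 5749920/117649.

The residue is 5749920/117649.


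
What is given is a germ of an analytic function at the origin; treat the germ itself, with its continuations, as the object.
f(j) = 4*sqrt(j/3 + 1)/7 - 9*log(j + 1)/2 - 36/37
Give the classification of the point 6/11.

There is no denominator, hence no pole anywhere.
Branch term sqrt(1 - j/(-3)): argument at 6/11 is 13/11, nonzero, so 6/11 is not its branch point (a point on a principal cut is still regular for the continued germ).
Branch term log(1 - j/(-1)): argument at 6/11 is 17/11, nonzero, so 6/11 is not its branch point (a point on a principal cut is still regular for the continued germ).
So the germ continues analytically to 6/11.

The point is a regular point.


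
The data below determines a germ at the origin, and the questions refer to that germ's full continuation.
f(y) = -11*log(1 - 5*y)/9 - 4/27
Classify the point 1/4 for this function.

There is no denominator, hence no pole anywhere.
Branch term log(1 - y/(1/5)): argument at 1/4 is -1/4, nonzero, so 1/4 is not its branch point (a point on a principal cut is still regular for the continued germ).
So the germ continues analytically to 1/4.

The point is a regular point.


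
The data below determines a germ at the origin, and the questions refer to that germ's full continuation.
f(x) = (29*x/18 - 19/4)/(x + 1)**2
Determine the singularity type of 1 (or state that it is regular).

The point is a regular point.

Denominator factors: x + 1 = 2 at x = 1 — none vanishes.
So the germ continues analytically to 1.


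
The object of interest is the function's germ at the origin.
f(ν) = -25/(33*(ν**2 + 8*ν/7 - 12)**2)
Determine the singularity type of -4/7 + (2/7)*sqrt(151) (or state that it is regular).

The denominator factor ν**2 + 8*ν/7 - 12 vanishes at -4/7 + (2/7)*sqrt(151) and appears to the power 2; the numerator there equals -25/33, nonzero, and no other factor vanishes.
Hence a pole whose order is the multiplicity, 2.

The point is a pole of order 2.


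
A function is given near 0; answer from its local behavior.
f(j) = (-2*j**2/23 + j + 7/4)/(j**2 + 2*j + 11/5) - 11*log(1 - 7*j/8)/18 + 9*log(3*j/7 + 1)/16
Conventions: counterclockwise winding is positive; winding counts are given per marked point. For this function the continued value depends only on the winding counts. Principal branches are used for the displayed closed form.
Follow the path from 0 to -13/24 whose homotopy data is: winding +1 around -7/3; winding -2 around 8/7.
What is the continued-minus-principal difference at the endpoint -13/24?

The rational part is single-valued and drops out of the difference; each branch term changes only by its own monodromy.
(-11/18)*log(1 - j/(8/7)): each positive loop around 8/7 adds 2*pi*i to the log, so winding -2 contributes (-11/18)*(-2)*2*pi*i = (22/9)*pi*i.
(9/16)*log(1 - j/(-7/3)): each positive loop around -7/3 adds 2*pi*i to the log, so winding +1 contributes (9/16)*(1)*2*pi*i = (9/8)*pi*i.
Summing the contributions at j = -13/24 gives (257/72)*pi*i.

Continued minus principal equals (257/72)*pi*i.


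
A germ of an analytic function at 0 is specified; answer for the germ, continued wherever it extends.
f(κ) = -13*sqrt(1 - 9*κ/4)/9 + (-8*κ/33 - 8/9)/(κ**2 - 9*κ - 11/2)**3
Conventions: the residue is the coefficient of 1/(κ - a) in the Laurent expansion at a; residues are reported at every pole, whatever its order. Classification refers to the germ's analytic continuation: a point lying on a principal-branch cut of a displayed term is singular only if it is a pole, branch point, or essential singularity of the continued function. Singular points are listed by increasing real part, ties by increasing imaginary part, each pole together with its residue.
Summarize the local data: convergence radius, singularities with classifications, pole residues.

Radius of convergence at 0: 4/9.
At 9/2 - (1/2)*sqrt(103): a pole of order 3; residue (392/36059991)*sqrt(103).
At 4/9: an algebraic (square-root) branch point.
At 9/2 + (1/2)*sqrt(103): a pole of order 3; residue -(392/36059991)*sqrt(103).

Denominator factor (κ**2 - 9*κ - 11/2)^3: discriminant 103, real irrational roots 9/2 + (1/2)*sqrt(103) and 9/2 - (1/2)*sqrt(103); poles of order 3, moduli 9/2 + (1/2)*sqrt(103) and -9/2 + (1/2)*sqrt(103).
Branch term (-13/9)*sqrt(1 - κ/(4/9)): its argument vanishes at κ = 4/9, a square-root branch point, modulus 4/9.
The radius of convergence is the smallest modulus among the singular points: 4/9.
The branch term is analytic at 9/2 - (1/2)*sqrt(103) and contributes nothing to the residue; only the rational part matters.
The factor κ**2 - 9*κ - 11/2 splits as (κ - a)(κ - a') with a = 9/2 - (1/2)*sqrt(103), a' = 9/2 + (1/2)*sqrt(103). At the order-3 pole a set g(κ) = (κ - a)^3*(rational part) = [-8*κ/33 - 8/9] / (κ - a')^3.
Order-3 pole: residue = g''(a)/2; g''(9/2 - (1/2)*sqrt(103)) = (784/36059991)*sqrt(103), so the residue is (392/36059991)*sqrt(103).
The branch term is analytic at 9/2 + (1/2)*sqrt(103) and contributes nothing to the residue; only the rational part matters.
The factor κ**2 - 9*κ - 11/2 splits as (κ - a)(κ - a') with a = 9/2 + (1/2)*sqrt(103), a' = 9/2 - (1/2)*sqrt(103). At the order-3 pole a set g(κ) = (κ - a)^3*(rational part) = [-8*κ/33 - 8/9] / (κ - a')^3.
Order-3 pole: residue = g''(a)/2; g''(9/2 + (1/2)*sqrt(103)) = -(784/36059991)*sqrt(103), so the residue is -(392/36059991)*sqrt(103).
List the singular points by increasing real part (a conjugate pair: the negative imaginary part first).


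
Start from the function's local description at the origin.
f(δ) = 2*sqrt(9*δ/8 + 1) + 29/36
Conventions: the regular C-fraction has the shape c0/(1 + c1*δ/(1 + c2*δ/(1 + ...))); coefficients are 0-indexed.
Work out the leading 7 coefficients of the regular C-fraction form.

The regular C-fraction coefficients are [101/36, -81/202, 2205/3232, 909/7840, 3501/7840, 2205/12448, 4797/12448].

Taylor coefficients (expand at 0): a_0 = 101/36, a_1 = 9/8, a_2 = -81/256, a_3 = 729/4096, a_4 = -32805/262144, a_5 = 413343/4194304, a_6 = -11160261/134217728.
c0 = a_0 = 101/36. Peel one level at a time: if S = 1 + c*δ/S' with S'(0) = 1, then c is the δ-coefficient of S and S' = c*δ/(S - 1).
S_1 = c0/f = 1 + (-81/202)*δ + (178605/652864)*δ^2 + ...; c1 = -81/202.
S_2 = c1*δ/(S_1 - 1) = 1 + (2205/3232)*δ + (-81/1024)*δ^2 + ...; c2 = 2205/3232.
S_3 = c2*δ/(S_2 - 1) = 1 + (909/7840)*δ + (-3182409/61465600)*δ^2 + ...; c3 = 909/7840.
S_4 = c3*δ/(S_3 - 1) = 1 + (3501/7840)*δ + (-81/1024)*δ^2 + ...; c4 = 3501/7840.
S_5 = c4*δ/(S_4 - 1) = 1 + (2205/12448)*δ + (-10577385/154952704)*δ^2 + ...; c5 = 2205/12448.
S_6 = c5*δ/(S_5 - 1) = 1 + (4797/12448)*δ + ...; c6 = 4797/12448.


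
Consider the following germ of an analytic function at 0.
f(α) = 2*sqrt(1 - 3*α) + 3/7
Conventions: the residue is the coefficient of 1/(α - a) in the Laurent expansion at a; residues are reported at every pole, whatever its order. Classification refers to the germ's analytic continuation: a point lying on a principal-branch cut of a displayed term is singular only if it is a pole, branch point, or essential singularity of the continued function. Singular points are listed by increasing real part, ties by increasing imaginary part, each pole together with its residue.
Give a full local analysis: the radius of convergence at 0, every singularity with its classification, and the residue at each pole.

Radius of convergence at 0: 1/3.
At 1/3: an algebraic (square-root) branch point.

Branch term (2)*sqrt(1 - α/(1/3)): its argument vanishes at α = 1/3, a square-root branch point, modulus 1/3.
The radius of convergence is the smallest modulus among the singular points: 1/3.


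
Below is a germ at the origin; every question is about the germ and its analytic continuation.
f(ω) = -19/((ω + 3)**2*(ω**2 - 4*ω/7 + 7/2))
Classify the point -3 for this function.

The point is a pole of order 2.

The denominator factor ω + 3 vanishes at -3 and appears to the power 2; the numerator there equals -19, nonzero, and no other factor vanishes.
Hence a pole whose order is the multiplicity, 2.


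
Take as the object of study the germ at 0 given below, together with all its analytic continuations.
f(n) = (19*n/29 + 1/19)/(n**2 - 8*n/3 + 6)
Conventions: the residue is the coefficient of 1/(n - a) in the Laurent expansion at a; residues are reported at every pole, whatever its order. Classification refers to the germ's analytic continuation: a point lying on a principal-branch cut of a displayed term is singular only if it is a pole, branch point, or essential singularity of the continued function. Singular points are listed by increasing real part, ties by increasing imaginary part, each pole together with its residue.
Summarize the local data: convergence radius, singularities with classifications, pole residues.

Radius of convergence at 0: sqrt(6).
At (4/3) - ((1/3)*sqrt(38))*i: a pole of order 1; residue (19/58) + ((1531/41876)*sqrt(38))*i.
At (4/3) + ((1/3)*sqrt(38))*i: a pole of order 1; residue (19/58) - ((1531/41876)*sqrt(38))*i.


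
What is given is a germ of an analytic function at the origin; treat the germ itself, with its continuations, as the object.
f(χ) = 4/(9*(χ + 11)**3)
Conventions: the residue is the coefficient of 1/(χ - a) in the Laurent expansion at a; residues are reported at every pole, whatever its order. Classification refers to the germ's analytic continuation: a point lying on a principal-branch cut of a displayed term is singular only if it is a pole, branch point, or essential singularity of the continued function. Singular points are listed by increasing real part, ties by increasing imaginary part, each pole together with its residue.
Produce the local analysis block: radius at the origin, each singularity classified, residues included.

Denominator factor (χ + 11)^3: pole of order 3 at -11, modulus 11.
The radius of convergence is the smallest modulus among the singular points: 11.
At the order-3 pole -11 set g(χ) = (χ - (-11))^3*f(χ) = 4/9.
Order-3 pole: residue = g''(a)/2; g''(-11) = 0, so the residue is 0.

Radius of convergence at 0: 11.
At -11: a pole of order 3; residue 0.


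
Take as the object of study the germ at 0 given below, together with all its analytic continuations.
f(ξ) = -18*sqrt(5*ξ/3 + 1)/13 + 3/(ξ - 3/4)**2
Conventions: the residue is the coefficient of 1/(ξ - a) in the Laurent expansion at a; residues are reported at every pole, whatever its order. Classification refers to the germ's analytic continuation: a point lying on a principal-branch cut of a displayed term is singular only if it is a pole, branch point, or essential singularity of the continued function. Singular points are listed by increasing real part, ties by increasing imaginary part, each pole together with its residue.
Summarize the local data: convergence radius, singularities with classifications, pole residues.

Denominator factor (ξ - 3/4)^2: pole of order 2 at 3/4, modulus 3/4.
Branch term (-18/13)*sqrt(1 - ξ/(-3/5)): its argument vanishes at ξ = -3/5, a square-root branch point, modulus 3/5.
The radius of convergence is the smallest modulus among the singular points: 3/5.
The branch term is analytic at 3/4 and contributes nothing to the residue; only the rational part matters.
At the order-2 pole 3/4 set g(ξ) = (ξ - (3/4))^2*(rational part) = 3.
Order-2 pole: residue = g'(a); g'(3/4) = 0, so the residue is 0.
List the singular points by increasing real part (a conjugate pair: the negative imaginary part first).

Radius of convergence at 0: 3/5.
At -3/5: an algebraic (square-root) branch point.
At 3/4: a pole of order 2; residue 0.


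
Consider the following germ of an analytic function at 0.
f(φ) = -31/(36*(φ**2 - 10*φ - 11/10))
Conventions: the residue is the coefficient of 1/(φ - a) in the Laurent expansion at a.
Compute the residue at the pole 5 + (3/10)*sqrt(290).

The residue is -(31/6264)*sqrt(290).

The factor φ**2 - 10*φ - 11/10 splits as (φ - a)(φ - a') with a = 5 + (3/10)*sqrt(290), a' = 5 - (3/10)*sqrt(290). At the order-1 pole a set g(φ) = (φ - a)*f(φ) = [-31/36] / (φ - a').
Simple pole: residue = g(a) at a = 5 + (3/10)*sqrt(290), which is -(31/6264)*sqrt(290).


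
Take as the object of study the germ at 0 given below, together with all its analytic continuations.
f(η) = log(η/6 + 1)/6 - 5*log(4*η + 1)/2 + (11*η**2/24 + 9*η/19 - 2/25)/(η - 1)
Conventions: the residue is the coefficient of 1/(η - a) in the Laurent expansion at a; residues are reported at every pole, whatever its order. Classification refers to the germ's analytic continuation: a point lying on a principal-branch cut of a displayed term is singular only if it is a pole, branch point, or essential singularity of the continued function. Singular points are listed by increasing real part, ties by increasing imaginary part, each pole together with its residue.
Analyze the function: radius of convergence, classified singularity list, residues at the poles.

Denominator factor (η - 1): pole of order 1 at 1, modulus 1.
Branch term (-5/2)*log(1 - η/(-1/4)): its argument vanishes at η = -1/4, a logarithmic branch point, modulus 1/4.
Branch term (1/6)*log(1 - η/(-6)): its argument vanishes at η = -6, a logarithmic branch point, modulus 6.
The radius of convergence is the smallest modulus among the singular points: 1/4.
The branch terms are analytic at 1 and contribute nothing to the residue; only the rational part matters.
At the order-1 pole 1 set g(η) = (η - (1))*(rational part) = 11*η**2/24 + 9*η/19 - 2/25.
Simple pole: residue = g(a) at a = 1, which is 9713/11400.
List the singular points by increasing real part (a conjugate pair: the negative imaginary part first).

Radius of convergence at 0: 1/4.
At -6: a logarithmic branch point.
At -1/4: a logarithmic branch point.
At 1: a pole of order 1; residue 9713/11400.


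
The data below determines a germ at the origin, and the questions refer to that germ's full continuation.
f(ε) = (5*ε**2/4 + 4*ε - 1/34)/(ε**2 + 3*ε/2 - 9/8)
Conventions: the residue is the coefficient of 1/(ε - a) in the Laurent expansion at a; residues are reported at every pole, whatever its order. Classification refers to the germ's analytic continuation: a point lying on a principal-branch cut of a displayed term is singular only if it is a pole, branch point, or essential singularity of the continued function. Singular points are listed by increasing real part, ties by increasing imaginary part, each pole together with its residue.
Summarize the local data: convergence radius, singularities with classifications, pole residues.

Radius of convergence at 0: -3/4 + (3/4)*sqrt(3).
At -3/4 - (3/4)*sqrt(3): a pole of order 1; residue 17/16 + (59/1224)*sqrt(3).
At -3/4 + (3/4)*sqrt(3): a pole of order 1; residue 17/16 - (59/1224)*sqrt(3).

Denominator factor (ε**2 + 3*ε/2 - 9/8): discriminant 27/4, real irrational roots -3/4 + (3/4)*sqrt(3) and -3/4 - (3/4)*sqrt(3); poles of order 1, moduli -3/4 + (3/4)*sqrt(3) and 3/4 + (3/4)*sqrt(3).
The radius of convergence is the smallest modulus among the singular points: -3/4 + (3/4)*sqrt(3).
The factor ε**2 + 3*ε/2 - 9/8 splits as (ε - a)(ε - a') with a = -3/4 - (3/4)*sqrt(3), a' = -3/4 + (3/4)*sqrt(3). At the order-1 pole a set g(ε) = (ε - a)*f(ε) = [5*ε**2/4 + 4*ε - 1/34] / (ε - a').
Simple pole: residue = g(a) at a = -3/4 - (3/4)*sqrt(3), which is 17/16 + (59/1224)*sqrt(3).
The factor ε**2 + 3*ε/2 - 9/8 splits as (ε - a)(ε - a') with a = -3/4 + (3/4)*sqrt(3), a' = -3/4 - (3/4)*sqrt(3). At the order-1 pole a set g(ε) = (ε - a)*f(ε) = [5*ε**2/4 + 4*ε - 1/34] / (ε - a').
Simple pole: residue = g(a) at a = -3/4 + (3/4)*sqrt(3), which is 17/16 - (59/1224)*sqrt(3).
List the singular points by increasing real part (a conjugate pair: the negative imaginary part first).


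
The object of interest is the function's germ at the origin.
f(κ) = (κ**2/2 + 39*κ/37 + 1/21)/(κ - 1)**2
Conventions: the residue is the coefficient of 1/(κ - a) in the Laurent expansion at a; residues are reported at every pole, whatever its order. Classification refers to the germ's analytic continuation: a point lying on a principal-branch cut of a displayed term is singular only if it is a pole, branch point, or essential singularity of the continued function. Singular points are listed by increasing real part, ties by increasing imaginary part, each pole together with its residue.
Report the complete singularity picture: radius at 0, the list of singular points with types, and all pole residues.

Denominator factor (κ - 1)^2: pole of order 2 at 1, modulus 1.
The radius of convergence is the smallest modulus among the singular points: 1.
At the order-2 pole 1 set g(κ) = (κ - (1))^2*f(κ) = κ**2/2 + 39*κ/37 + 1/21.
Order-2 pole: residue = g'(a); g'(1) = 76/37, so the residue is 76/37.

Radius of convergence at 0: 1.
At 1: a pole of order 2; residue 76/37.


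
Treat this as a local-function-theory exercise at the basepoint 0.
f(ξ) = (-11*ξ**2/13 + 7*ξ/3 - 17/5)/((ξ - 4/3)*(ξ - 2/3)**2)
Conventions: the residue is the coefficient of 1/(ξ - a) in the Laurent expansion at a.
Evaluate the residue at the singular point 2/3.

The residue is 829/260.

At the order-2 pole 2/3 set g(ξ) = (ξ - (2/3))^2*f(ξ) = (-11*ξ**2/13 + 7*ξ/3 - 17/5)/(ξ - 4/3).
Order-2 pole: residue = g'(a); g'(2/3) = 829/260, so the residue is 829/260.


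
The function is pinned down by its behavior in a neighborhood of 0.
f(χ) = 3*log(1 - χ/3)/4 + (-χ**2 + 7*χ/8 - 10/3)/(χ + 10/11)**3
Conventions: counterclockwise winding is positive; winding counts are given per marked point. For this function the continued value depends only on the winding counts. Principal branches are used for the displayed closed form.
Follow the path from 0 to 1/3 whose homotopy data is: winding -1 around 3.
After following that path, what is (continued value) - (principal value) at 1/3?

Continued minus principal equals -(3/2)*pi*i.

The rational part is single-valued and drops out of the difference; each branch term changes only by its own monodromy.
(3/4)*log(1 - χ/(3)): each positive loop around 3 adds 2*pi*i to the log, so winding -1 contributes (3/4)*(-1)*2*pi*i = -(3/2)*pi*i.
Summing the contributions at χ = 1/3 gives -(3/2)*pi*i.


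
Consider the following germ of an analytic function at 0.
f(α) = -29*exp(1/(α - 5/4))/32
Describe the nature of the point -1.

There is no denominator, hence no pole anywhere.
The essential point of exp(1/(α - (5/4))) is 5/4, not -1.
So the germ continues analytically to -1.

The point is a regular point.


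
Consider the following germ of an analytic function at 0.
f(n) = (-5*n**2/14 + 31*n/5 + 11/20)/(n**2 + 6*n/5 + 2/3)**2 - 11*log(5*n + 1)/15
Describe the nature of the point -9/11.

Denominator factors: n**2 + 6*n/5 + 2/3 = 643/1815 at n = -9/11 — none vanishes.
Branch term log(1 - n/(-1/5)): argument at -9/11 is -34/11, nonzero, so -9/11 is not its branch point (a point on a principal cut is still regular for the continued germ).
So the germ continues analytically to -9/11.

The point is a regular point.


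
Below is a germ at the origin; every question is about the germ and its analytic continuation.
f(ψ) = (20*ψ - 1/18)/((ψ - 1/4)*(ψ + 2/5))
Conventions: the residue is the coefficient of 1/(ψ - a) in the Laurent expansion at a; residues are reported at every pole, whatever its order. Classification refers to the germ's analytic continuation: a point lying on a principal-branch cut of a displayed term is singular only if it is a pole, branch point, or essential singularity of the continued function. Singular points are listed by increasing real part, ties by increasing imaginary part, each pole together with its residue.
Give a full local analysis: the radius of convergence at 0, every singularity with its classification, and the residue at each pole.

Denominator factor (ψ - 1/4): pole of order 1 at 1/4, modulus 1/4.
Denominator factor (ψ + 2/5): pole of order 1 at -2/5, modulus 2/5.
The radius of convergence is the smallest modulus among the singular points: 1/4.
At the order-1 pole -2/5 set g(ψ) = (ψ - (-2/5))*f(ψ) = (20*ψ - 1/18)/(ψ - 1/4).
Simple pole: residue = g(a) at a = -2/5, which is 1450/117.
At the order-1 pole 1/4 set g(ψ) = (ψ - (1/4))*f(ψ) = (20*ψ - 1/18)/(ψ + 2/5).
Simple pole: residue = g(a) at a = 1/4, which is 890/117.
List the singular points by increasing real part (a conjugate pair: the negative imaginary part first).

Radius of convergence at 0: 1/4.
At -2/5: a pole of order 1; residue 1450/117.
At 1/4: a pole of order 1; residue 890/117.


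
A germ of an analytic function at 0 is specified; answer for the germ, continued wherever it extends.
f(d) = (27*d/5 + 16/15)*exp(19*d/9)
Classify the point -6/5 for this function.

The point is a regular point.

There is no denominator, hence no pole anywhere.
The factor exp(19*d/9) is entire.
So the germ continues analytically to -6/5.


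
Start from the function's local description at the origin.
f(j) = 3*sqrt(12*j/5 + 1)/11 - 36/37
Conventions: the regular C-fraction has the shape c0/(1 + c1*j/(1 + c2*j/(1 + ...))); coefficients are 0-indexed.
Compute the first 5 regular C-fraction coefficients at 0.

Taylor coefficients (expand at 0): a_0 = -285/407, a_1 = 18/55, a_2 = -54/275, a_3 = 324/1375, a_4 = -486/1375.
c0 = a_0 = -285/407. Peel one level at a time: if S = 1 + c*j/S' with S'(0) = 1, then c is the j-coefficient of S and S' = c*j/(S - 1).
S_1 = c0/f = 1 + (222/475)*j + (-13986/225625)*j^2 + ...; c1 = 222/475.
S_2 = c1*j/(S_1 - 1) = 1 + (63/475)*j + (-9/25)*j^2 + ...; c2 = 63/475.
S_3 = c2*j/(S_2 - 1) = 1 + (19/7)*j + (1007/245)*j^2 + ...; c3 = 19/7.
S_4 = c3*j/(S_3 - 1) = 1 + (-53/35)*j + ...; c4 = -53/35.

The regular C-fraction coefficients are [-285/407, 222/475, 63/475, 19/7, -53/35].


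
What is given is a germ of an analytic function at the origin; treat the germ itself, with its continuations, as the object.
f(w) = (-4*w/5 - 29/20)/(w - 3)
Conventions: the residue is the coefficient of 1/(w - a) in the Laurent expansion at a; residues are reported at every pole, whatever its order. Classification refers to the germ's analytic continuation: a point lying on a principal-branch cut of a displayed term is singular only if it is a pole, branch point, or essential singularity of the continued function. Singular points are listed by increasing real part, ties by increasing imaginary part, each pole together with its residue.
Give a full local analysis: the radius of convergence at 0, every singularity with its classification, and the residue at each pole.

Denominator factor (w - 3): pole of order 1 at 3, modulus 3.
The radius of convergence is the smallest modulus among the singular points: 3.
At the order-1 pole 3 set g(w) = (w - (3))*f(w) = -4*w/5 - 29/20.
Simple pole: residue = g(a) at a = 3, which is -77/20.

Radius of convergence at 0: 3.
At 3: a pole of order 1; residue -77/20.


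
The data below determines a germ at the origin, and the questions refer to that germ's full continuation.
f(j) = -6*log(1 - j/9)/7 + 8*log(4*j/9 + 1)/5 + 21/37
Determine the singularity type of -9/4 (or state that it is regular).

The term (8/5)*log(1 - j/(-9/4)) has argument 1 - -9/4/(-9/4) = 0 at -9/4: a logarithmic (infinitely-sheeted) branch point; the remaining terms are analytic or single-valued there.

The point is a logarithmic branch point.


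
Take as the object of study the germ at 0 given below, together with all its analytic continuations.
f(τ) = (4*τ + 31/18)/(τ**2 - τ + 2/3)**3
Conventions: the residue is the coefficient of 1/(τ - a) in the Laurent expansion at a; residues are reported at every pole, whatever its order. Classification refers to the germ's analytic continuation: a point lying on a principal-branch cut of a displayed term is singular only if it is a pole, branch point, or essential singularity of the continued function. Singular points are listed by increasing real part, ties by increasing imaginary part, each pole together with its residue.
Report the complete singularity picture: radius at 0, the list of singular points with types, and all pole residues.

Radius of convergence at 0: (1/3)*sqrt(6).
At (1/2) - ((1/6)*sqrt(15))*i: a pole of order 3; residue ((201/125)*sqrt(15))*i.
At (1/2) + ((1/6)*sqrt(15))*i: a pole of order 3; residue -((201/125)*sqrt(15))*i.

Denominator factor (τ**2 - τ + 2/3)^3: discriminant -5/3, complex-conjugate roots (1/2) + ((1/6)*sqrt(15))*i and (1/2) - ((1/6)*sqrt(15))*i; poles of order 3, moduli (1/3)*sqrt(6) and (1/3)*sqrt(6).
The radius of convergence is the smallest modulus among the singular points: (1/3)*sqrt(6).
The factor τ**2 - τ + 2/3 splits as (τ - a)(τ - a') with a = (1/2) - ((1/6)*sqrt(15))*i, a' = (1/2) + ((1/6)*sqrt(15))*i. At the order-3 pole a set g(τ) = (τ - a)^3*f(τ) = [4*τ + 31/18] / (τ - a')^3.
Order-3 pole: residue = g''(a)/2; g''((1/2) - ((1/6)*sqrt(15))*i) = ((402/125)*sqrt(15))*i, so the residue is ((201/125)*sqrt(15))*i.
The factor τ**2 - τ + 2/3 splits as (τ - a)(τ - a') with a = (1/2) + ((1/6)*sqrt(15))*i, a' = (1/2) - ((1/6)*sqrt(15))*i. At the order-3 pole a set g(τ) = (τ - a)^3*f(τ) = [4*τ + 31/18] / (τ - a')^3.
Order-3 pole: residue = g''(a)/2; g''((1/2) + ((1/6)*sqrt(15))*i) = -((402/125)*sqrt(15))*i, so the residue is -((201/125)*sqrt(15))*i.
List the singular points by increasing real part (a conjugate pair: the negative imaginary part first).


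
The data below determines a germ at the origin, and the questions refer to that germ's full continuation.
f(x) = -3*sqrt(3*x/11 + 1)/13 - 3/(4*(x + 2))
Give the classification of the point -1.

The point is a regular point.

Denominator factors: x + 2 = 1 at x = -1 — none vanishes.
Branch term sqrt(1 - x/(-11/3)): argument at -1 is 8/11, nonzero, so -1 is not its branch point (a point on a principal cut is still regular for the continued germ).
So the germ continues analytically to -1.


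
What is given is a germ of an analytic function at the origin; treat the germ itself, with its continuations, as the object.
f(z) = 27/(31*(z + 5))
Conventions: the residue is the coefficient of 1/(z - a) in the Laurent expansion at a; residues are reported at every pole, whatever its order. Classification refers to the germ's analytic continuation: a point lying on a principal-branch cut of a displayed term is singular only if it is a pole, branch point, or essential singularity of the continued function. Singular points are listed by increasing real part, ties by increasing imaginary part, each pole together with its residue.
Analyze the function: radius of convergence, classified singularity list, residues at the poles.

Denominator factor (z + 5): pole of order 1 at -5, modulus 5.
The radius of convergence is the smallest modulus among the singular points: 5.
At the order-1 pole -5 set g(z) = (z - (-5))*f(z) = 27/31.
Simple pole: residue = g(a) at a = -5, which is 27/31.

Radius of convergence at 0: 5.
At -5: a pole of order 1; residue 27/31.


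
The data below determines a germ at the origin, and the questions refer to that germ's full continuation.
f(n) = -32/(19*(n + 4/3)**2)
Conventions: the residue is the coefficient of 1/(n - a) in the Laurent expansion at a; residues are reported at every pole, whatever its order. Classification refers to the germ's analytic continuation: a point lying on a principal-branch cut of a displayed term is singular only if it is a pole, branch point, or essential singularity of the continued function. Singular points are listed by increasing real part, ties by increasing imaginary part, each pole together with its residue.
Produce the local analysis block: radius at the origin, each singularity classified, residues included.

Radius of convergence at 0: 4/3.
At -4/3: a pole of order 2; residue 0.

Denominator factor (n + 4/3)^2: pole of order 2 at -4/3, modulus 4/3.
The radius of convergence is the smallest modulus among the singular points: 4/3.
At the order-2 pole -4/3 set g(n) = (n - (-4/3))^2*f(n) = -32/19.
Order-2 pole: residue = g'(a); g'(-4/3) = 0, so the residue is 0.


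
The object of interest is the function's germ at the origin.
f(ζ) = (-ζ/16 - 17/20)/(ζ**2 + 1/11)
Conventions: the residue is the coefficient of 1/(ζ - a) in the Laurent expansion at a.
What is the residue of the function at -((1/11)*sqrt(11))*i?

The factor ζ**2 + 1/11 splits as (ζ - a)(ζ - a') with a = -((1/11)*sqrt(11))*i, a' = ((1/11)*sqrt(11))*i. At the order-1 pole a set g(ζ) = (ζ - a)*f(ζ) = [-ζ/16 - 17/20] / (ζ - a').
Simple pole: residue = g(a) at a = -((1/11)*sqrt(11))*i, which is (-1/32) - ((17/40)*sqrt(11))*i.

The residue is (-1/32) - ((17/40)*sqrt(11))*i.


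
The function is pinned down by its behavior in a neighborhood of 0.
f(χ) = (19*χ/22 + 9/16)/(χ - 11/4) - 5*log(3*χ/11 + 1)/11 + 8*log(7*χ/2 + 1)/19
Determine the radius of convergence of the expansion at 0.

The radius of convergence is 2/7.

Denominator factor (χ - 11/4): pole of order 1 at 11/4, modulus 11/4.
Branch term (-5/11)*log(1 - χ/(-11/3)): its argument vanishes at χ = -11/3, a logarithmic branch point, modulus 11/3.
Branch term (8/19)*log(1 - χ/(-2/7)): its argument vanishes at χ = -2/7, a logarithmic branch point, modulus 2/7.
The radius of convergence is the smallest modulus among the singular points: 2/7.


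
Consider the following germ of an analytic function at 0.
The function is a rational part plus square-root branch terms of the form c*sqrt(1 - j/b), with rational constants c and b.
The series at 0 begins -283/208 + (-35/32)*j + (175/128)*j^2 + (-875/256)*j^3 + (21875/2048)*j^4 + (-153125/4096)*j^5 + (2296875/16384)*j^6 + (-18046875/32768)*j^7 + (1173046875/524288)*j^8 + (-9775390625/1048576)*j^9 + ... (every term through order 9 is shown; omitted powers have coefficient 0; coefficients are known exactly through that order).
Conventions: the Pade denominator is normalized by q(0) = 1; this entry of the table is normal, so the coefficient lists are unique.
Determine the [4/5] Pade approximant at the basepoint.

Taylor coefficients needed (read off): a_0 = -283/208, a_1 = -35/32, a_2 = 175/128, a_3 = -875/256, a_4 = 21875/2048, a_5 = -153125/4096, a_6 = 2296875/16384, a_7 = -18046875/32768, a_8 = 1173046875/524288, a_9 = -9775390625/1048576.
Write the denominator as Q(j) = 1 + q1*j + q2*j^2 + q3*j^3 + q4*j^4 + q5*j^5. Requiring Q*f - P = O(j^10) with deg P <= 4 kills the coefficients of j^5..j^9 in Q*f:
  j^5: a_5 + q1*a_4 + q2*a_3 + q3*a_2 + q4*a_1 + q5*a_0 = 0, i.e. -153125/4096 + (21875/2048)*q1 + (-875/256)*q2 + (175/128)*q3 + (-35/32)*q4 + (-283/208)*q5 = 0.
  j^6: a_6 + q1*a_5 + q2*a_4 + q3*a_3 + q4*a_2 + q5*a_1 = 0, i.e. 2296875/16384 + (-153125/4096)*q1 + (21875/2048)*q2 + (-875/256)*q3 + (175/128)*q4 + (-35/32)*q5 = 0.
  j^7: a_7 + q1*a_6 + q2*a_5 + q3*a_4 + q4*a_3 + q5*a_2 = 0, i.e. -18046875/32768 + (2296875/16384)*q1 + (-153125/4096)*q2 + (21875/2048)*q3 + (-875/256)*q4 + (175/128)*q5 = 0.
  j^8: a_8 + q1*a_7 + q2*a_6 + q3*a_5 + q4*a_4 + q5*a_3 = 0, i.e. 1173046875/524288 + (-18046875/32768)*q1 + (2296875/16384)*q2 + (-153125/4096)*q3 + (21875/2048)*q4 + (-875/256)*q5 = 0.
  j^9: a_9 + q1*a_8 + q2*a_7 + q3*a_6 + q4*a_5 + q5*a_4 = 0, i.e. -9775390625/1048576 + (1173046875/524288)*q1 + (-18046875/32768)*q2 + (2296875/16384)*q3 + (-153125/4096)*q4 + (21875/2048)*q5 = 0.
Solving this linear system: q1 = 19765/2022, q2 = 498925/16176, q3 = 364375/10784, q4 = 2021875/258816, q5 = -284375/517632.
The numerator is Q*f truncated at degree 4: P0 = a_0 = -283/208; P1 = a_1 + q1*a_0 = -1513375/105144; P2 = a_2 + q1*a_1 + q2*a_0 = -57522675/1121536; P3 = a_3 + q1*a_2 + q2*a_1 + q3*a_0 = -78239125/1121536; P4 = a_4 + q1*a_3 + q2*a_2 + q3*a_1 + q4*a_0 = -505059375/17944576.

The Pade approximant has numerator coefficients [-283/208, -1513375/105144, -57522675/1121536, -78239125/1121536, -505059375/17944576]; denominator coefficients [1, 19765/2022, 498925/16176, 364375/10784, 2021875/258816, -284375/517632].
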